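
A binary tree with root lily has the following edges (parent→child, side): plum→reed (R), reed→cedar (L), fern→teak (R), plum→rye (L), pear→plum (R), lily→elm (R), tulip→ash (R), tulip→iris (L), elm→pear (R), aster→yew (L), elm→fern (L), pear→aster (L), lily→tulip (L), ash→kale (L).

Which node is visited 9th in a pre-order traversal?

pear

Pre-order visits the node, then its left subtree, then its right subtree.
Visit lily.
At lily: go left to tulip.
  Visit tulip.
  At tulip: go left to iris.
    iris is a leaf — visit iris.
  At tulip: go right to ash.
    Visit ash.
    At ash: go left to kale.
      kale is a leaf — visit kale.
    At ash: no right child.
At lily: go right to elm.
  Visit elm.
  At elm: go left to fern.
    Visit fern.
    At fern: no left child.
    At fern: go right to teak.
      teak is a leaf — visit teak.
  At elm: go right to pear.
    Visit pear.
    At pear: go left to aster.
      Visit aster.
      At aster: go left to yew.
        yew is a leaf — visit yew.
      At aster: no right child.
    At pear: go right to plum.
      Visit plum.
      At plum: go left to rye.
        rye is a leaf — visit rye.
      At plum: go right to reed.
        Visit reed.
        At reed: go left to cedar.
          cedar is a leaf — visit cedar.
        At reed: no right child.
Full pre-order sequence: lily, tulip, iris, ash, kale, elm, fern, teak, pear, aster, yew, plum, rye, reed, cedar.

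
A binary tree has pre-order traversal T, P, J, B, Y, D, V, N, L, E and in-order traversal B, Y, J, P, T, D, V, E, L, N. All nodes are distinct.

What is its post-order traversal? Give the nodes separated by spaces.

Y B J P E L N V D T

The first element of pre-order is the root; it splits in-order into left and right subtrees.
Root T: left subtree has 4 nodes {B, Y, J, P}, right has 5 {D, V, E, L, N}.
  Root P: left subtree has 3 nodes {B, Y, J}, right has 0 { }.
    Root J: left subtree has 2 nodes {B, Y}, right has 0 { }.
      Root B: left subtree has 0 nodes { }, right has 1 {Y}.
  Root D: left subtree has 0 nodes { }, right has 4 {V, E, L, N}.
    Root V: left subtree has 0 nodes { }, right has 3 {E, L, N}.
      Root N: left subtree has 2 nodes {E, L}, right has 0 { }.
        Root L: left subtree has 1 node {E}, right has 0 { }.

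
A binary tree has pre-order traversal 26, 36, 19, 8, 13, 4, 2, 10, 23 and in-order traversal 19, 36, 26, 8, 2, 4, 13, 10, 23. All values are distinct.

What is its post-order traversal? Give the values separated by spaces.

The first element of pre-order is the root; it splits in-order into left and right subtrees.
Root 26: left subtree has 2 nodes {19, 36}, right has 6 {8, 2, 4, 13, 10, 23}.
  Root 36: left subtree has 1 node {19}, right has 0 { }.
  Root 8: left subtree has 0 nodes { }, right has 5 {2, 4, 13, 10, 23}.
    Root 13: left subtree has 2 nodes {2, 4}, right has 2 {10, 23}.
      Root 4: left subtree has 1 node {2}, right has 0 { }.
      Root 10: left subtree has 0 nodes { }, right has 1 {23}.

19 36 2 4 23 10 13 8 26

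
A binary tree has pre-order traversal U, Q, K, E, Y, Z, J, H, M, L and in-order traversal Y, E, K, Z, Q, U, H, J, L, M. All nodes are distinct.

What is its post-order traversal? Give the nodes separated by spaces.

The first element of pre-order is the root; it splits in-order into left and right subtrees.
Root U: left subtree has 5 nodes {Y, E, K, Z, Q}, right has 4 {H, J, L, M}.
  Root Q: left subtree has 4 nodes {Y, E, K, Z}, right has 0 { }.
    Root K: left subtree has 2 nodes {Y, E}, right has 1 {Z}.
      Root E: left subtree has 1 node {Y}, right has 0 { }.
  Root J: left subtree has 1 node {H}, right has 2 {L, M}.
    Root M: left subtree has 1 node {L}, right has 0 { }.

Y E Z K Q H L M J U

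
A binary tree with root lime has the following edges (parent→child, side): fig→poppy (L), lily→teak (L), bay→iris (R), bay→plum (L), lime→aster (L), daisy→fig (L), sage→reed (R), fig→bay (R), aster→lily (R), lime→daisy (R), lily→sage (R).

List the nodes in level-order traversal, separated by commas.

Level-order visits nodes level by level from the root, left to right within each level.
Level 0: lime
Level 1: aster, daisy
Level 2: lily, fig
Level 3: teak, sage, poppy, bay
Level 4: reed, plum, iris

lime, aster, daisy, lily, fig, teak, sage, poppy, bay, reed, plum, iris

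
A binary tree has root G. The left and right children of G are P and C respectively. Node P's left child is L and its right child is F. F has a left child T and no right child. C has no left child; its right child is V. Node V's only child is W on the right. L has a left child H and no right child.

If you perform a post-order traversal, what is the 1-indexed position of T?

Post-order visits the left subtree, then the right subtree, then the node.
At G: go left to P.
  At P: go left to L.
    At L: go left to H.
      H is a leaf — visit H.
    At L: no right child.
    Visit L.
  At P: go right to F.
    At F: go left to T.
      T is a leaf — visit T.
    At F: no right child.
    Visit F.
  Visit P.
At G: go right to C.
  At C: no left child.
  At C: go right to V.
    At V: no left child.
    At V: go right to W.
      W is a leaf — visit W.
    Visit V.
  Visit C.
Visit G.
Full post-order sequence: H, L, T, F, P, W, V, C, G.

3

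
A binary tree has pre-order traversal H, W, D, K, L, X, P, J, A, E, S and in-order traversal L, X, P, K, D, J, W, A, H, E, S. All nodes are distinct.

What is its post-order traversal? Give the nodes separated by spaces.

The first element of pre-order is the root; it splits in-order into left and right subtrees.
Root H: left subtree has 8 nodes {L, X, P, K, D, J, W, A}, right has 2 {E, S}.
  Root W: left subtree has 6 nodes {L, X, P, K, D, J}, right has 1 {A}.
    Root D: left subtree has 4 nodes {L, X, P, K}, right has 1 {J}.
      Root K: left subtree has 3 nodes {L, X, P}, right has 0 { }.
        Root L: left subtree has 0 nodes { }, right has 2 {X, P}.
          Root X: left subtree has 0 nodes { }, right has 1 {P}.
  Root E: left subtree has 0 nodes { }, right has 1 {S}.

P X L K J D A W S E H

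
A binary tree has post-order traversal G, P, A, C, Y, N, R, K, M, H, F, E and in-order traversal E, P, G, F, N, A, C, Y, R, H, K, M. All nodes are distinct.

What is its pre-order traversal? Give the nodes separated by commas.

E, F, P, G, H, R, N, Y, C, A, M, K

The last element of post-order is the root; it splits in-order into left and right subtrees.
Root E: left subtree has 0 nodes { }, right has 11 {P, G, F, N, A, C, Y, R, H, K, M}.
  Root F: left subtree has 2 nodes {P, G}, right has 8 {N, A, C, Y, R, H, K, M}.
    Root P: left subtree has 0 nodes { }, right has 1 {G}.
    Root H: left subtree has 5 nodes {N, A, C, Y, R}, right has 2 {K, M}.
      Root R: left subtree has 4 nodes {N, A, C, Y}, right has 0 { }.
        Root N: left subtree has 0 nodes { }, right has 3 {A, C, Y}.
          Root Y: left subtree has 2 nodes {A, C}, right has 0 { }.
            Root C: left subtree has 1 node {A}, right has 0 { }.
      Root M: left subtree has 1 node {K}, right has 0 { }.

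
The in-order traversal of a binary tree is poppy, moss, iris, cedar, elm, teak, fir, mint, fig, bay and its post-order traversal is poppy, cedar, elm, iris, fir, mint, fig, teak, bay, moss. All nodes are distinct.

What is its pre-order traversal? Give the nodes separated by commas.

The last element of post-order is the root; it splits in-order into left and right subtrees.
Root moss: left subtree has 1 node {poppy}, right has 8 {iris, cedar, elm, teak, fir, mint, fig, bay}.
  Root bay: left subtree has 7 nodes {iris, cedar, elm, teak, fir, mint, fig}, right has 0 { }.
    Root teak: left subtree has 3 nodes {iris, cedar, elm}, right has 3 {fir, mint, fig}.
      Root iris: left subtree has 0 nodes { }, right has 2 {cedar, elm}.
        Root elm: left subtree has 1 node {cedar}, right has 0 { }.
      Root fig: left subtree has 2 nodes {fir, mint}, right has 0 { }.
        Root mint: left subtree has 1 node {fir}, right has 0 { }.

moss, poppy, bay, teak, iris, elm, cedar, fig, mint, fir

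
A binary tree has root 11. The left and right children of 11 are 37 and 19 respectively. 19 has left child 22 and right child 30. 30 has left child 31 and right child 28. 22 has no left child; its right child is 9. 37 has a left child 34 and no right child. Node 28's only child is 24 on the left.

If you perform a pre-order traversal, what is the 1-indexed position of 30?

Pre-order visits the node, then its left subtree, then its right subtree.
Visit 11.
At 11: go left to 37.
  Visit 37.
  At 37: go left to 34.
    34 is a leaf — visit 34.
  At 37: no right child.
At 11: go right to 19.
  Visit 19.
  At 19: go left to 22.
    Visit 22.
    At 22: no left child.
    At 22: go right to 9.
      9 is a leaf — visit 9.
  At 19: go right to 30.
    Visit 30.
    At 30: go left to 31.
      31 is a leaf — visit 31.
    At 30: go right to 28.
      Visit 28.
      At 28: go left to 24.
        24 is a leaf — visit 24.
      At 28: no right child.
Full pre-order sequence: 11, 37, 34, 19, 22, 9, 30, 31, 28, 24.

7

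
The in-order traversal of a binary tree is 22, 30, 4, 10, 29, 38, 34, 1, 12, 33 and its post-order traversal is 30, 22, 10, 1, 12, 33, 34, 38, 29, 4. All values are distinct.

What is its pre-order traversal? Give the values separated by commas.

4, 22, 30, 29, 10, 38, 34, 33, 12, 1

The last element of post-order is the root; it splits in-order into left and right subtrees.
Root 4: left subtree has 2 nodes {22, 30}, right has 7 {10, 29, 38, 34, 1, 12, 33}.
  Root 22: left subtree has 0 nodes { }, right has 1 {30}.
  Root 29: left subtree has 1 node {10}, right has 5 {38, 34, 1, 12, 33}.
    Root 38: left subtree has 0 nodes { }, right has 4 {34, 1, 12, 33}.
      Root 34: left subtree has 0 nodes { }, right has 3 {1, 12, 33}.
        Root 33: left subtree has 2 nodes {1, 12}, right has 0 { }.
          Root 12: left subtree has 1 node {1}, right has 0 { }.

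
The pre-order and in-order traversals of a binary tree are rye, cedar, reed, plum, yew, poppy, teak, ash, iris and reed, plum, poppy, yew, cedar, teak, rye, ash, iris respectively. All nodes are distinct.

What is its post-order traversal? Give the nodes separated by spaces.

The first element of pre-order is the root; it splits in-order into left and right subtrees.
Root rye: left subtree has 6 nodes {reed, plum, poppy, yew, cedar, teak}, right has 2 {ash, iris}.
  Root cedar: left subtree has 4 nodes {reed, plum, poppy, yew}, right has 1 {teak}.
    Root reed: left subtree has 0 nodes { }, right has 3 {plum, poppy, yew}.
      Root plum: left subtree has 0 nodes { }, right has 2 {poppy, yew}.
        Root yew: left subtree has 1 node {poppy}, right has 0 { }.
  Root ash: left subtree has 0 nodes { }, right has 1 {iris}.

poppy yew plum reed teak cedar iris ash rye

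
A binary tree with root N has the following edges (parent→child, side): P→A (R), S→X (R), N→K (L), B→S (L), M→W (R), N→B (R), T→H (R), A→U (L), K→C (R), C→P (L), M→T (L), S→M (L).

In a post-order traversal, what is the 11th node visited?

S

Post-order visits the left subtree, then the right subtree, then the node.
At N: go left to K.
  At K: no left child.
  At K: go right to C.
    At C: go left to P.
      At P: no left child.
      At P: go right to A.
        At A: go left to U.
          U is a leaf — visit U.
        At A: no right child.
        Visit A.
      Visit P.
    At C: no right child.
    Visit C.
  Visit K.
At N: go right to B.
  At B: go left to S.
    At S: go left to M.
      At M: go left to T.
        At T: no left child.
        At T: go right to H.
          H is a leaf — visit H.
        Visit T.
      At M: go right to W.
        W is a leaf — visit W.
      Visit M.
    At S: go right to X.
      X is a leaf — visit X.
    Visit S.
  At B: no right child.
  Visit B.
Visit N.
Full post-order sequence: U, A, P, C, K, H, T, W, M, X, S, B, N.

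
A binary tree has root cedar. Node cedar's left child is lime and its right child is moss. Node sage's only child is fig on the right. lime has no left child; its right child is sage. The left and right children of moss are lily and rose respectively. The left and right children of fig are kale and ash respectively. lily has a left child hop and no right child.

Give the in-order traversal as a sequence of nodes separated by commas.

In-order visits the left subtree, then the node, then the right subtree.
At cedar: go left to lime.
  At lime: no left child.
  Visit lime.
  At lime: go right to sage.
    At sage: no left child.
    Visit sage.
    At sage: go right to fig.
      At fig: go left to kale.
        kale is a leaf — visit kale.
      Visit fig.
      At fig: go right to ash.
        ash is a leaf — visit ash.
Visit cedar.
At cedar: go right to moss.
  At moss: go left to lily.
    At lily: go left to hop.
      hop is a leaf — visit hop.
    Visit lily.
    At lily: no right child.
  Visit moss.
  At moss: go right to rose.
    rose is a leaf — visit rose.

lime, sage, kale, fig, ash, cedar, hop, lily, moss, rose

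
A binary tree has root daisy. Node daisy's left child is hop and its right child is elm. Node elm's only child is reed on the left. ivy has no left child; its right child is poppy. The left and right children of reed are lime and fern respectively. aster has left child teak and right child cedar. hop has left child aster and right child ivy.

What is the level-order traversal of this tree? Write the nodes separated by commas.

daisy, hop, elm, aster, ivy, reed, teak, cedar, poppy, lime, fern

Level-order visits nodes level by level from the root, left to right within each level.
Level 0: daisy
Level 1: hop, elm
Level 2: aster, ivy, reed
Level 3: teak, cedar, poppy, lime, fern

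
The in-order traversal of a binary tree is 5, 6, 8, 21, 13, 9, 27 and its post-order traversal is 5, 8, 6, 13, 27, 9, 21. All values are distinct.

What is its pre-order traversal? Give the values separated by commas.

The last element of post-order is the root; it splits in-order into left and right subtrees.
Root 21: left subtree has 3 nodes {5, 6, 8}, right has 3 {13, 9, 27}.
  Root 6: left subtree has 1 node {5}, right has 1 {8}.
  Root 9: left subtree has 1 node {13}, right has 1 {27}.

21, 6, 5, 8, 9, 13, 27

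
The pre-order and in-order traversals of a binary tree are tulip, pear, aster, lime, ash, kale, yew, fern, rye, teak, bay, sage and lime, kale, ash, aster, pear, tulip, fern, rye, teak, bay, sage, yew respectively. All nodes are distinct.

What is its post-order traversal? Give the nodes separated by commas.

kale, ash, lime, aster, pear, sage, bay, teak, rye, fern, yew, tulip

The first element of pre-order is the root; it splits in-order into left and right subtrees.
Root tulip: left subtree has 5 nodes {lime, kale, ash, aster, pear}, right has 6 {fern, rye, teak, bay, sage, yew}.
  Root pear: left subtree has 4 nodes {lime, kale, ash, aster}, right has 0 { }.
    Root aster: left subtree has 3 nodes {lime, kale, ash}, right has 0 { }.
      Root lime: left subtree has 0 nodes { }, right has 2 {kale, ash}.
        Root ash: left subtree has 1 node {kale}, right has 0 { }.
  Root yew: left subtree has 5 nodes {fern, rye, teak, bay, sage}, right has 0 { }.
    Root fern: left subtree has 0 nodes { }, right has 4 {rye, teak, bay, sage}.
      Root rye: left subtree has 0 nodes { }, right has 3 {teak, bay, sage}.
        Root teak: left subtree has 0 nodes { }, right has 2 {bay, sage}.
          Root bay: left subtree has 0 nodes { }, right has 1 {sage}.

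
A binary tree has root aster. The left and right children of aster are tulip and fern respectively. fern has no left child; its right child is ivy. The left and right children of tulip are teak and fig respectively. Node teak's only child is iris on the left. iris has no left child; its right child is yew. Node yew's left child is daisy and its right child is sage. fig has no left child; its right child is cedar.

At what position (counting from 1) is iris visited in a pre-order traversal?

Pre-order visits the node, then its left subtree, then its right subtree.
Visit aster.
At aster: go left to tulip.
  Visit tulip.
  At tulip: go left to teak.
    Visit teak.
    At teak: go left to iris.
      Visit iris.
      At iris: no left child.
      At iris: go right to yew.
        Visit yew.
        At yew: go left to daisy.
          daisy is a leaf — visit daisy.
        At yew: go right to sage.
          sage is a leaf — visit sage.
    At teak: no right child.
  At tulip: go right to fig.
    Visit fig.
    At fig: no left child.
    At fig: go right to cedar.
      cedar is a leaf — visit cedar.
At aster: go right to fern.
  Visit fern.
  At fern: no left child.
  At fern: go right to ivy.
    ivy is a leaf — visit ivy.
Full pre-order sequence: aster, tulip, teak, iris, yew, daisy, sage, fig, cedar, fern, ivy.

4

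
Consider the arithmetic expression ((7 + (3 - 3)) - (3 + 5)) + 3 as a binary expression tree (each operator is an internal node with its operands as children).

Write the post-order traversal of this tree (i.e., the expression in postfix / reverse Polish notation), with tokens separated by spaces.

Post-order on an expression tree gives postfix notation: for each operator, emit left operand, right operand, then the operator.

7 3 3 - + 3 5 + - 3 +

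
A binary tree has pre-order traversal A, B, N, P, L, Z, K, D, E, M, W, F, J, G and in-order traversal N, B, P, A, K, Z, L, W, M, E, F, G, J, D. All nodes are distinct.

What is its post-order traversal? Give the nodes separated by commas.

N, P, B, K, Z, W, M, G, J, F, E, D, L, A

The first element of pre-order is the root; it splits in-order into left and right subtrees.
Root A: left subtree has 3 nodes {N, B, P}, right has 10 {K, Z, L, W, M, E, F, G, J, D}.
  Root B: left subtree has 1 node {N}, right has 1 {P}.
  Root L: left subtree has 2 nodes {K, Z}, right has 7 {W, M, E, F, G, J, D}.
    Root Z: left subtree has 1 node {K}, right has 0 { }.
    Root D: left subtree has 6 nodes {W, M, E, F, G, J}, right has 0 { }.
      Root E: left subtree has 2 nodes {W, M}, right has 3 {F, G, J}.
        Root M: left subtree has 1 node {W}, right has 0 { }.
        Root F: left subtree has 0 nodes { }, right has 2 {G, J}.
          Root J: left subtree has 1 node {G}, right has 0 { }.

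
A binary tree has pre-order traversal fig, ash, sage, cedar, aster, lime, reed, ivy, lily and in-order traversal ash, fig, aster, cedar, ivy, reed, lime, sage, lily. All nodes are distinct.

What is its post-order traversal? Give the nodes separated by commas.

The first element of pre-order is the root; it splits in-order into left and right subtrees.
Root fig: left subtree has 1 node {ash}, right has 7 {aster, cedar, ivy, reed, lime, sage, lily}.
  Root sage: left subtree has 5 nodes {aster, cedar, ivy, reed, lime}, right has 1 {lily}.
    Root cedar: left subtree has 1 node {aster}, right has 3 {ivy, reed, lime}.
      Root lime: left subtree has 2 nodes {ivy, reed}, right has 0 { }.
        Root reed: left subtree has 1 node {ivy}, right has 0 { }.

ash, aster, ivy, reed, lime, cedar, lily, sage, fig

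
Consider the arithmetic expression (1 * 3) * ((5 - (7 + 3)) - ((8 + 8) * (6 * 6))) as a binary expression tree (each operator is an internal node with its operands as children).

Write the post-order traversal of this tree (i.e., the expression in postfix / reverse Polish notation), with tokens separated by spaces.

Post-order on an expression tree gives postfix notation: for each operator, emit left operand, right operand, then the operator.

1 3 * 5 7 3 + - 8 8 + 6 6 * * - *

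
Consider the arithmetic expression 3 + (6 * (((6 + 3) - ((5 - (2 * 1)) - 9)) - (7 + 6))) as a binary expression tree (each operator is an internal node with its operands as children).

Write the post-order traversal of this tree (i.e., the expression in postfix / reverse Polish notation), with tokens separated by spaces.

Post-order on an expression tree gives postfix notation: for each operator, emit left operand, right operand, then the operator.

3 6 6 3 + 5 2 1 * - 9 - - 7 6 + - * +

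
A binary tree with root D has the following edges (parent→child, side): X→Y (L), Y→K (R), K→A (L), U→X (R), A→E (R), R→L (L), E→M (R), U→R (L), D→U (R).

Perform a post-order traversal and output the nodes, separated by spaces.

Post-order visits the left subtree, then the right subtree, then the node.
At D: no left child.
At D: go right to U.
  At U: go left to R.
    At R: go left to L.
      L is a leaf — visit L.
    At R: no right child.
    Visit R.
  At U: go right to X.
    At X: go left to Y.
      At Y: no left child.
      At Y: go right to K.
        At K: go left to A.
          At A: no left child.
          At A: go right to E.
            At E: no left child.
            At E: go right to M.
              M is a leaf — visit M.
            Visit E.
          Visit A.
        At K: no right child.
        Visit K.
      Visit Y.
    At X: no right child.
    Visit X.
  Visit U.
Visit D.

L R M E A K Y X U D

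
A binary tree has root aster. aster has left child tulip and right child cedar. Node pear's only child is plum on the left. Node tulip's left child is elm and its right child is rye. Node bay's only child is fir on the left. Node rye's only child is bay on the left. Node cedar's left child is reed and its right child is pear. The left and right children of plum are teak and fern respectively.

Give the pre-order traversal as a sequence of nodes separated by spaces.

aster tulip elm rye bay fir cedar reed pear plum teak fern

Pre-order visits the node, then its left subtree, then its right subtree.
Visit aster.
At aster: go left to tulip.
  Visit tulip.
  At tulip: go left to elm.
    elm is a leaf — visit elm.
  At tulip: go right to rye.
    Visit rye.
    At rye: go left to bay.
      Visit bay.
      At bay: go left to fir.
        fir is a leaf — visit fir.
      At bay: no right child.
    At rye: no right child.
At aster: go right to cedar.
  Visit cedar.
  At cedar: go left to reed.
    reed is a leaf — visit reed.
  At cedar: go right to pear.
    Visit pear.
    At pear: go left to plum.
      Visit plum.
      At plum: go left to teak.
        teak is a leaf — visit teak.
      At plum: go right to fern.
        fern is a leaf — visit fern.
    At pear: no right child.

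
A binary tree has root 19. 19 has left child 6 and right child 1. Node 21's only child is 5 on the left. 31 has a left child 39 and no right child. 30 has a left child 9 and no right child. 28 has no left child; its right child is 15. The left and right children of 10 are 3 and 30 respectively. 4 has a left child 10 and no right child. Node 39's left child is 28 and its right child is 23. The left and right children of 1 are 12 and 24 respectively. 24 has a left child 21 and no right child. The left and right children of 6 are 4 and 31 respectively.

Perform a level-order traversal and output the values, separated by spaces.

19 6 1 4 31 12 24 10 39 21 3 30 28 23 5 9 15

Level-order visits nodes level by level from the root, left to right within each level.
Level 0: 19
Level 1: 6, 1
Level 2: 4, 31, 12, 24
Level 3: 10, 39, 21
Level 4: 3, 30, 28, 23, 5
Level 5: 9, 15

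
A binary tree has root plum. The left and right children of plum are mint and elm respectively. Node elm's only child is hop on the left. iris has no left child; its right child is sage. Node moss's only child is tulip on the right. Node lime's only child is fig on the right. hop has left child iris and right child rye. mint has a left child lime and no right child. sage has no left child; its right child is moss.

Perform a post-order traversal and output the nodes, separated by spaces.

fig lime mint tulip moss sage iris rye hop elm plum

Post-order visits the left subtree, then the right subtree, then the node.
At plum: go left to mint.
  At mint: go left to lime.
    At lime: no left child.
    At lime: go right to fig.
      fig is a leaf — visit fig.
    Visit lime.
  At mint: no right child.
  Visit mint.
At plum: go right to elm.
  At elm: go left to hop.
    At hop: go left to iris.
      At iris: no left child.
      At iris: go right to sage.
        At sage: no left child.
        At sage: go right to moss.
          At moss: no left child.
          At moss: go right to tulip.
            tulip is a leaf — visit tulip.
          Visit moss.
        Visit sage.
      Visit iris.
    At hop: go right to rye.
      rye is a leaf — visit rye.
    Visit hop.
  At elm: no right child.
  Visit elm.
Visit plum.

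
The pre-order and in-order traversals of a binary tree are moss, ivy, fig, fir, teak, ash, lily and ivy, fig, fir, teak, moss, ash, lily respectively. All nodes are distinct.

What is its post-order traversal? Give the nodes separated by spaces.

The first element of pre-order is the root; it splits in-order into left and right subtrees.
Root moss: left subtree has 4 nodes {ivy, fig, fir, teak}, right has 2 {ash, lily}.
  Root ivy: left subtree has 0 nodes { }, right has 3 {fig, fir, teak}.
    Root fig: left subtree has 0 nodes { }, right has 2 {fir, teak}.
      Root fir: left subtree has 0 nodes { }, right has 1 {teak}.
  Root ash: left subtree has 0 nodes { }, right has 1 {lily}.

teak fir fig ivy lily ash moss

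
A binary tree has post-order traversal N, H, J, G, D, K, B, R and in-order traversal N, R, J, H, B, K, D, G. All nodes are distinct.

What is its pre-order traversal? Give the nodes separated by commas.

R, N, B, J, H, K, D, G

The last element of post-order is the root; it splits in-order into left and right subtrees.
Root R: left subtree has 1 node {N}, right has 6 {J, H, B, K, D, G}.
  Root B: left subtree has 2 nodes {J, H}, right has 3 {K, D, G}.
    Root J: left subtree has 0 nodes { }, right has 1 {H}.
    Root K: left subtree has 0 nodes { }, right has 2 {D, G}.
      Root D: left subtree has 0 nodes { }, right has 1 {G}.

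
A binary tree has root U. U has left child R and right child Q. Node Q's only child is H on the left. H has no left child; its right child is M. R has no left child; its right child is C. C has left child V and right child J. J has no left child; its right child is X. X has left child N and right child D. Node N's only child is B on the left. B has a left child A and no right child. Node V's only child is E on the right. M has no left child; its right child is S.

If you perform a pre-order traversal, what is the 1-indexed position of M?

Pre-order visits the node, then its left subtree, then its right subtree.
Visit U.
At U: go left to R.
  Visit R.
  At R: no left child.
  At R: go right to C.
    Visit C.
    At C: go left to V.
      Visit V.
      At V: no left child.
      At V: go right to E.
        E is a leaf — visit E.
    At C: go right to J.
      Visit J.
      At J: no left child.
      At J: go right to X.
        Visit X.
        At X: go left to N.
          Visit N.
          At N: go left to B.
            Visit B.
            At B: go left to A.
              A is a leaf — visit A.
            At B: no right child.
          At N: no right child.
        At X: go right to D.
          D is a leaf — visit D.
At U: go right to Q.
  Visit Q.
  At Q: go left to H.
    Visit H.
    At H: no left child.
    At H: go right to M.
      Visit M.
      At M: no left child.
      At M: go right to S.
        S is a leaf — visit S.
  At Q: no right child.
Full pre-order sequence: U, R, C, V, E, J, X, N, B, A, D, Q, H, M, S.

14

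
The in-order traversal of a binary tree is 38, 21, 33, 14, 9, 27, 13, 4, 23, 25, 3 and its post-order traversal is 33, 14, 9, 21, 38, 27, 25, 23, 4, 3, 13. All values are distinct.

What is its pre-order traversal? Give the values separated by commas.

13, 27, 38, 21, 9, 14, 33, 3, 4, 23, 25

The last element of post-order is the root; it splits in-order into left and right subtrees.
Root 13: left subtree has 6 nodes {38, 21, 33, 14, 9, 27}, right has 4 {4, 23, 25, 3}.
  Root 27: left subtree has 5 nodes {38, 21, 33, 14, 9}, right has 0 { }.
    Root 38: left subtree has 0 nodes { }, right has 4 {21, 33, 14, 9}.
      Root 21: left subtree has 0 nodes { }, right has 3 {33, 14, 9}.
        Root 9: left subtree has 2 nodes {33, 14}, right has 0 { }.
          Root 14: left subtree has 1 node {33}, right has 0 { }.
  Root 3: left subtree has 3 nodes {4, 23, 25}, right has 0 { }.
    Root 4: left subtree has 0 nodes { }, right has 2 {23, 25}.
      Root 23: left subtree has 0 nodes { }, right has 1 {25}.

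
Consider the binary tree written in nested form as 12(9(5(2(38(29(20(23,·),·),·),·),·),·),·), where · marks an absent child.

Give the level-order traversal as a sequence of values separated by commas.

12, 9, 5, 2, 38, 29, 20, 23

Level-order visits nodes level by level from the root, left to right within each level.
Level 0: 12
Level 1: 9
Level 2: 5
Level 3: 2
Level 4: 38
Level 5: 29
Level 6: 20
Level 7: 23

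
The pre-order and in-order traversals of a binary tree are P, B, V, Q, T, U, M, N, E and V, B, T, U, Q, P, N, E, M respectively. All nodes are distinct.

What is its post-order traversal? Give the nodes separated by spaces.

V U T Q B E N M P

The first element of pre-order is the root; it splits in-order into left and right subtrees.
Root P: left subtree has 5 nodes {V, B, T, U, Q}, right has 3 {N, E, M}.
  Root B: left subtree has 1 node {V}, right has 3 {T, U, Q}.
    Root Q: left subtree has 2 nodes {T, U}, right has 0 { }.
      Root T: left subtree has 0 nodes { }, right has 1 {U}.
  Root M: left subtree has 2 nodes {N, E}, right has 0 { }.
    Root N: left subtree has 0 nodes { }, right has 1 {E}.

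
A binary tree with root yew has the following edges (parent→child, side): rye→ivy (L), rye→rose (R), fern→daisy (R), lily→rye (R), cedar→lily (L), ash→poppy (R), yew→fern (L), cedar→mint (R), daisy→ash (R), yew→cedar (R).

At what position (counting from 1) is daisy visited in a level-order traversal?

Level-order visits nodes level by level from the root, left to right within each level.
Level 0: yew
Level 1: fern, cedar
Level 2: daisy, lily, mint
Level 3: ash, rye
Level 4: poppy, ivy, rose
Full level-order sequence: yew, fern, cedar, daisy, lily, mint, ash, rye, poppy, ivy, rose.

4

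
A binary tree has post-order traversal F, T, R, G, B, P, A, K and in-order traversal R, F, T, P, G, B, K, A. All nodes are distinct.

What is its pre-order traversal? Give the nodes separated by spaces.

K P R T F B G A

The last element of post-order is the root; it splits in-order into left and right subtrees.
Root K: left subtree has 6 nodes {R, F, T, P, G, B}, right has 1 {A}.
  Root P: left subtree has 3 nodes {R, F, T}, right has 2 {G, B}.
    Root R: left subtree has 0 nodes { }, right has 2 {F, T}.
      Root T: left subtree has 1 node {F}, right has 0 { }.
    Root B: left subtree has 1 node {G}, right has 0 { }.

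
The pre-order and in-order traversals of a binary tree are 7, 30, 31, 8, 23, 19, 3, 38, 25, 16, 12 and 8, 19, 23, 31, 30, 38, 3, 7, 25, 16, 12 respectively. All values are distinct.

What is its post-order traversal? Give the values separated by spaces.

19 23 8 31 38 3 30 12 16 25 7

The first element of pre-order is the root; it splits in-order into left and right subtrees.
Root 7: left subtree has 7 nodes {8, 19, 23, 31, 30, 38, 3}, right has 3 {25, 16, 12}.
  Root 30: left subtree has 4 nodes {8, 19, 23, 31}, right has 2 {38, 3}.
    Root 31: left subtree has 3 nodes {8, 19, 23}, right has 0 { }.
      Root 8: left subtree has 0 nodes { }, right has 2 {19, 23}.
        Root 23: left subtree has 1 node {19}, right has 0 { }.
    Root 3: left subtree has 1 node {38}, right has 0 { }.
  Root 25: left subtree has 0 nodes { }, right has 2 {16, 12}.
    Root 16: left subtree has 0 nodes { }, right has 1 {12}.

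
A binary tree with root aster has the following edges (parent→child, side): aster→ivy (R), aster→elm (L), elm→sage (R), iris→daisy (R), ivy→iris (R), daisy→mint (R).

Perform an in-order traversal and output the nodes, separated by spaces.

In-order visits the left subtree, then the node, then the right subtree.
At aster: go left to elm.
  At elm: no left child.
  Visit elm.
  At elm: go right to sage.
    sage is a leaf — visit sage.
Visit aster.
At aster: go right to ivy.
  At ivy: no left child.
  Visit ivy.
  At ivy: go right to iris.
    At iris: no left child.
    Visit iris.
    At iris: go right to daisy.
      At daisy: no left child.
      Visit daisy.
      At daisy: go right to mint.
        mint is a leaf — visit mint.

elm sage aster ivy iris daisy mint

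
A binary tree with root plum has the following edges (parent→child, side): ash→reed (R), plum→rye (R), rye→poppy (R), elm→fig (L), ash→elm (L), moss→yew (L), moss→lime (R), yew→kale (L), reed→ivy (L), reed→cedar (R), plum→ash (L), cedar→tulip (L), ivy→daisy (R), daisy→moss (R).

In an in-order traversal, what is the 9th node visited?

lime

In-order visits the left subtree, then the node, then the right subtree.
At plum: go left to ash.
  At ash: go left to elm.
    At elm: go left to fig.
      fig is a leaf — visit fig.
    Visit elm.
    At elm: no right child.
  Visit ash.
  At ash: go right to reed.
    At reed: go left to ivy.
      At ivy: no left child.
      Visit ivy.
      At ivy: go right to daisy.
        At daisy: no left child.
        Visit daisy.
        At daisy: go right to moss.
          At moss: go left to yew.
            At yew: go left to kale.
              kale is a leaf — visit kale.
            Visit yew.
            At yew: no right child.
          Visit moss.
          At moss: go right to lime.
            lime is a leaf — visit lime.
    Visit reed.
    At reed: go right to cedar.
      At cedar: go left to tulip.
        tulip is a leaf — visit tulip.
      Visit cedar.
      At cedar: no right child.
Visit plum.
At plum: go right to rye.
  At rye: no left child.
  Visit rye.
  At rye: go right to poppy.
    poppy is a leaf — visit poppy.
Full in-order sequence: fig, elm, ash, ivy, daisy, kale, yew, moss, lime, reed, tulip, cedar, plum, rye, poppy.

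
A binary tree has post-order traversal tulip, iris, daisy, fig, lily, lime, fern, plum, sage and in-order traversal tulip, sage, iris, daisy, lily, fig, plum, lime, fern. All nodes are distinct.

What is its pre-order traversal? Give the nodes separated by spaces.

sage tulip plum lily daisy iris fig fern lime

The last element of post-order is the root; it splits in-order into left and right subtrees.
Root sage: left subtree has 1 node {tulip}, right has 7 {iris, daisy, lily, fig, plum, lime, fern}.
  Root plum: left subtree has 4 nodes {iris, daisy, lily, fig}, right has 2 {lime, fern}.
    Root lily: left subtree has 2 nodes {iris, daisy}, right has 1 {fig}.
      Root daisy: left subtree has 1 node {iris}, right has 0 { }.
    Root fern: left subtree has 1 node {lime}, right has 0 { }.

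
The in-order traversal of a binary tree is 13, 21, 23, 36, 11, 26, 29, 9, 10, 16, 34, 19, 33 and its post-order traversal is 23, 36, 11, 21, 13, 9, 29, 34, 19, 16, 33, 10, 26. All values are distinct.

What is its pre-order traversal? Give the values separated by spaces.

The last element of post-order is the root; it splits in-order into left and right subtrees.
Root 26: left subtree has 5 nodes {13, 21, 23, 36, 11}, right has 7 {29, 9, 10, 16, 34, 19, 33}.
  Root 13: left subtree has 0 nodes { }, right has 4 {21, 23, 36, 11}.
    Root 21: left subtree has 0 nodes { }, right has 3 {23, 36, 11}.
      Root 11: left subtree has 2 nodes {23, 36}, right has 0 { }.
        Root 36: left subtree has 1 node {23}, right has 0 { }.
  Root 10: left subtree has 2 nodes {29, 9}, right has 4 {16, 34, 19, 33}.
    Root 29: left subtree has 0 nodes { }, right has 1 {9}.
    Root 33: left subtree has 3 nodes {16, 34, 19}, right has 0 { }.
      Root 16: left subtree has 0 nodes { }, right has 2 {34, 19}.
        Root 19: left subtree has 1 node {34}, right has 0 { }.

26 13 21 11 36 23 10 29 9 33 16 19 34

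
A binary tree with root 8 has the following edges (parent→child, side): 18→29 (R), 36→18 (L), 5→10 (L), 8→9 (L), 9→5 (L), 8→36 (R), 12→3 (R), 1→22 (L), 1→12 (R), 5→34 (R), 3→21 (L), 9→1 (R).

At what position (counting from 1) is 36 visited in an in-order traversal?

13

In-order visits the left subtree, then the node, then the right subtree.
At 8: go left to 9.
  At 9: go left to 5.
    At 5: go left to 10.
      10 is a leaf — visit 10.
    Visit 5.
    At 5: go right to 34.
      34 is a leaf — visit 34.
  Visit 9.
  At 9: go right to 1.
    At 1: go left to 22.
      22 is a leaf — visit 22.
    Visit 1.
    At 1: go right to 12.
      At 12: no left child.
      Visit 12.
      At 12: go right to 3.
        At 3: go left to 21.
          21 is a leaf — visit 21.
        Visit 3.
        At 3: no right child.
Visit 8.
At 8: go right to 36.
  At 36: go left to 18.
    At 18: no left child.
    Visit 18.
    At 18: go right to 29.
      29 is a leaf — visit 29.
  Visit 36.
  At 36: no right child.
Full in-order sequence: 10, 5, 34, 9, 22, 1, 12, 21, 3, 8, 18, 29, 36.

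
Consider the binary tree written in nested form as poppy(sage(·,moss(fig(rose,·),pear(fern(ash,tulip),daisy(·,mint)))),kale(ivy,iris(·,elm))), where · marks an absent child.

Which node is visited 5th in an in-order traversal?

In-order visits the left subtree, then the node, then the right subtree.
At poppy: go left to sage.
  At sage: no left child.
  Visit sage.
  At sage: go right to moss.
    At moss: go left to fig.
      At fig: go left to rose.
        rose is a leaf — visit rose.
      Visit fig.
      At fig: no right child.
    Visit moss.
    At moss: go right to pear.
      At pear: go left to fern.
        At fern: go left to ash.
          ash is a leaf — visit ash.
        Visit fern.
        At fern: go right to tulip.
          tulip is a leaf — visit tulip.
      Visit pear.
      At pear: go right to daisy.
        At daisy: no left child.
        Visit daisy.
        At daisy: go right to mint.
          mint is a leaf — visit mint.
Visit poppy.
At poppy: go right to kale.
  At kale: go left to ivy.
    ivy is a leaf — visit ivy.
  Visit kale.
  At kale: go right to iris.
    At iris: no left child.
    Visit iris.
    At iris: go right to elm.
      elm is a leaf — visit elm.
Full in-order sequence: sage, rose, fig, moss, ash, fern, tulip, pear, daisy, mint, poppy, ivy, kale, iris, elm.

ash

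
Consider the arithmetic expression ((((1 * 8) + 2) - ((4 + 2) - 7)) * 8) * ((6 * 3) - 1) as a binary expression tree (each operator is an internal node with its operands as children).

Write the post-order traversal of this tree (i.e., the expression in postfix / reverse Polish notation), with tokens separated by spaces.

Post-order on an expression tree gives postfix notation: for each operator, emit left operand, right operand, then the operator.

1 8 * 2 + 4 2 + 7 - - 8 * 6 3 * 1 - *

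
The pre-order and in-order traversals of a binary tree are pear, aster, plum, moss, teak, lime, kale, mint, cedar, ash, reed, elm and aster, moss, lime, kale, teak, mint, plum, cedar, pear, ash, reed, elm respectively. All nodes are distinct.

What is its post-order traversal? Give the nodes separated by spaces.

The first element of pre-order is the root; it splits in-order into left and right subtrees.
Root pear: left subtree has 8 nodes {aster, moss, lime, kale, teak, mint, plum, cedar}, right has 3 {ash, reed, elm}.
  Root aster: left subtree has 0 nodes { }, right has 7 {moss, lime, kale, teak, mint, plum, cedar}.
    Root plum: left subtree has 5 nodes {moss, lime, kale, teak, mint}, right has 1 {cedar}.
      Root moss: left subtree has 0 nodes { }, right has 4 {lime, kale, teak, mint}.
        Root teak: left subtree has 2 nodes {lime, kale}, right has 1 {mint}.
          Root lime: left subtree has 0 nodes { }, right has 1 {kale}.
  Root ash: left subtree has 0 nodes { }, right has 2 {reed, elm}.
    Root reed: left subtree has 0 nodes { }, right has 1 {elm}.

kale lime mint teak moss cedar plum aster elm reed ash pear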